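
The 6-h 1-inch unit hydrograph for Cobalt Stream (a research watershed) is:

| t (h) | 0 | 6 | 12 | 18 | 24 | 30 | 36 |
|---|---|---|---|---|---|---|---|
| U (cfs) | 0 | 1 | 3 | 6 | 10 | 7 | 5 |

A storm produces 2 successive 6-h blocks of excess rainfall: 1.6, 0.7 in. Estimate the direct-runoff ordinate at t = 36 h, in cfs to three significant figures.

By discrete convolution, Q_j = Σ (P_i / 1 in) · U_{j−i}.
At t = 36 h (j=6): Q = (1.6/1)·5 + (0.7/1)·7 = 12.9 cfs.

Q ≈ 12.9 cfs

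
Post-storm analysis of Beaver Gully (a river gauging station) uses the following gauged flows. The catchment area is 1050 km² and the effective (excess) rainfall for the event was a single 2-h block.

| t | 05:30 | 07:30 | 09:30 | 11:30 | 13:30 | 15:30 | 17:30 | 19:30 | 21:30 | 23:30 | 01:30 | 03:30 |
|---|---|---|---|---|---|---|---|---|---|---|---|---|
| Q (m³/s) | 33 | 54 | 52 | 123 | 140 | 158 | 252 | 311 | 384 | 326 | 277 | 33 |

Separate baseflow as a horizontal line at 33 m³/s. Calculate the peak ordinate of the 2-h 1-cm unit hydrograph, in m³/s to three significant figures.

U_p ≈ 293 m³/s

Direct runoff: 0.0, 21.0, 19.0, 90.0, 107.0, 125.0, 219.0, 278.0, 351.0, 293.0, 244.0, 0.0 m³/s; ΣQ_DR = 1747 m³/s, peak = 351.0 m³/s.
Runoff depth d = ΣQ_DR·Δt / A = 1747 × 7200 / (1050 km²) = 11.98 mm.
The 1-cm UH is the DRH scaled by (10 mm)/d, so U_p = 351.0 × 10/11.98 = 293 m³/s.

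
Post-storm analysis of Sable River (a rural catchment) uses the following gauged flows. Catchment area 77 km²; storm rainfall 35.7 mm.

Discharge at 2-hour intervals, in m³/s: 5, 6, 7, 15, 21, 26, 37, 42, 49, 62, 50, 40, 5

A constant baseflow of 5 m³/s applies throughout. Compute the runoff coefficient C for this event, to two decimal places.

C ≈ 0.79

ΣQ_DR = 300.0 m³/s; V = ΣQ_DR·Δt = 2.160 × 10^6 m³.
Runoff depth d = V / A = 28.05 mm.
C = d / P = 28.05 / 35.7 = 0.79.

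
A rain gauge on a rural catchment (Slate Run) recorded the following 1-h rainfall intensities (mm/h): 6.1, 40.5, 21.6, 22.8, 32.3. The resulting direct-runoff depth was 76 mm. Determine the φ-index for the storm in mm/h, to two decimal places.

φ ≈ 10.30 mm/h

Only the 4 blocks with intensity above φ contribute runoff: 40.5, 21.6, 22.8, 32.3 mm/h.
Σ(I−φ)·Δt = d  ⇒  (40.5+21.6+22.8+32.3 − 4φ)·1 = 76
φ = (117.2 − 76/1) / 4 = 10.30 mm/h.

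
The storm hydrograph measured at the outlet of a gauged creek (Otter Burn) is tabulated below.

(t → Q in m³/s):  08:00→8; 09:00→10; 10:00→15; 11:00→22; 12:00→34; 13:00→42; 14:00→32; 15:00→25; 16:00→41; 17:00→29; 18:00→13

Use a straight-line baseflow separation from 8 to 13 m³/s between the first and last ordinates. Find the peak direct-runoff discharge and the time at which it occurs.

Subtracting baseflow gives direct-runoff ordinates: 0.00, 1.50, 6.00, 12.50, 24.00, 31.50, 21.00, 13.50, 29.00, 16.50, 0.00 m³/s.
The maximum is 31.50 m³/s, occurring at the reading for t = 13:00.

Q_p = 31.50 m³/s at t = 13:00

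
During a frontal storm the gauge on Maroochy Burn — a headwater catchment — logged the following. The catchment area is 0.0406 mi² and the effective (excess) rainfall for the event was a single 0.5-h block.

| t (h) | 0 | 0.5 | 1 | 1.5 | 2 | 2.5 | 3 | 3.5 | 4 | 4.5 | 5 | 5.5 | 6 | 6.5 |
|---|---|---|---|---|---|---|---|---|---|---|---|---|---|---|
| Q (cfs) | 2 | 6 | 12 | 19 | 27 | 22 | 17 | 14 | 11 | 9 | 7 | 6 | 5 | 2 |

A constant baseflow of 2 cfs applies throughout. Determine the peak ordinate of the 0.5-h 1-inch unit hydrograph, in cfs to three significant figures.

U_p ≈ 10.0 cfs

Direct runoff: 0.0, 4.0, 10.0, 17.0, 25.0, 20.0, 15.0, 12.0, 9.0, 7.0, 5.0, 4.0, 3.0, 0.0 cfs; ΣQ_DR = 131.0 cfs, peak = 25.0 cfs.
Runoff depth d = ΣQ_DR·Δt / A = 131.0 × 1800 / (0.0406 mi²) = 2.500 in.
The 1-inch UH is the DRH scaled by (1 in)/d, so U_p = 25.0 × 1/2.500 = 10.0 cfs.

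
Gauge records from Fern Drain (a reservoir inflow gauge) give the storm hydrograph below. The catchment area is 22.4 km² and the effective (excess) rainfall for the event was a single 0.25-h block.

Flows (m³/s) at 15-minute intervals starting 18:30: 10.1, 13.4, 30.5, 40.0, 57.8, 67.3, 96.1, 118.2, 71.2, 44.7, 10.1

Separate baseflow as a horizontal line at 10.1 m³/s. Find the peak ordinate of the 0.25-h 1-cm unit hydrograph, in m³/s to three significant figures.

Direct runoff: 0.0, 3.3, 20.4, 29.9, 47.7, 57.2, 86.0, 108.1, 61.1, 34.6, 0.0 m³/s; ΣQ_DR = 448.3 m³/s, peak = 108.1 m³/s.
Runoff depth d = ΣQ_DR·Δt / A = 448.3 × 900 / (22.4 km²) = 18.01 mm.
The 1-cm UH is the DRH scaled by (10 mm)/d, so U_p = 108.1 × 10/18.01 = 60.0 m³/s.

U_p ≈ 60.0 m³/s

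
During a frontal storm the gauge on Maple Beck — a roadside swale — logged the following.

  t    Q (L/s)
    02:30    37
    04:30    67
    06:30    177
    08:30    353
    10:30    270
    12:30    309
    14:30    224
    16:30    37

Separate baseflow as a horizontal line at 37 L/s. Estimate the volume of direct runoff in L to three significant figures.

V ≈ 8.48 × 10^6 L

Direct-runoff ordinates (Q − Q_b): 0.0, 30.0, 140.0, 316.0, 233.0, 272.0, 187.0, 0.0 L/s.
ΣQ_DR = 1178 L/s.
With Δt = 2 h = 7200 s, V = ΣQ_DR · Δt = 1178 × 7200 = 8.48 × 10^6 L.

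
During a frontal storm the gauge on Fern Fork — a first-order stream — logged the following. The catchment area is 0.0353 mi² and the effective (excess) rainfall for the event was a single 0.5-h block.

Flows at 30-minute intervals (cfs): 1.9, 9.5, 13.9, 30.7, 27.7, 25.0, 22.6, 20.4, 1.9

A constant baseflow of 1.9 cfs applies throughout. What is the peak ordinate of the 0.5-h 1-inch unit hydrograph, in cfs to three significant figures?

Direct runoff: 0.0, 7.6, 12.0, 28.8, 25.8, 23.1, 20.7, 18.5, 0.0 cfs; ΣQ_DR = 136.5 cfs, peak = 28.8 cfs.
Runoff depth d = ΣQ_DR·Δt / A = 136.5 × 1800 / (0.0353 mi²) = 2.996 in.
The 1-inch UH is the DRH scaled by (1 in)/d, so U_p = 28.8 × 1/2.996 = 9.61 cfs.

U_p ≈ 9.61 cfs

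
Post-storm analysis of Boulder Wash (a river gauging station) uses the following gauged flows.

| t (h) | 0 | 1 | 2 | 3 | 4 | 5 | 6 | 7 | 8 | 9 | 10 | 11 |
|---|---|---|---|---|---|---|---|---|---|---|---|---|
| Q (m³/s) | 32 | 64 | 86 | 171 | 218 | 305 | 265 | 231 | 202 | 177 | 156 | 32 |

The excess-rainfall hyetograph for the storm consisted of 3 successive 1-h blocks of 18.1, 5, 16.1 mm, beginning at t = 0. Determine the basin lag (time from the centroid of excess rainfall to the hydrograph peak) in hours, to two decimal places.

Centroid of excess rainfall: t_c = Σ P_i·t̄_i / ΣP_i = 1.4490 h (block centres at 0.5, 1.5, 2.5 h).
Hydrograph peak occurs at t = 5 h, so basin lag t_L = 5 − 1.4490 = 3.55 h.

t_L ≈ 3.55 h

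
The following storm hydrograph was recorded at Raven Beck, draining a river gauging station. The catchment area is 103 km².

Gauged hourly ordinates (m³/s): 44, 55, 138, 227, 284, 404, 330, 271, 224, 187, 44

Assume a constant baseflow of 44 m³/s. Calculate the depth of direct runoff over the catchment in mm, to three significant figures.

d ≈ 60.3 mm

Direct runoff: 0.0, 11.0, 94.0, 183.0, 240.0, 360.0, 286.0, 227.0, 180.0, 143.0, 0.0 m³/s; ΣQ_DR = 1724 m³/s.
V = ΣQ_DR · Δt = 1724 × 3600 s = 6.206 × 10^6 m³.
Over A = 103 km², depth = V / A = 60.3 mm.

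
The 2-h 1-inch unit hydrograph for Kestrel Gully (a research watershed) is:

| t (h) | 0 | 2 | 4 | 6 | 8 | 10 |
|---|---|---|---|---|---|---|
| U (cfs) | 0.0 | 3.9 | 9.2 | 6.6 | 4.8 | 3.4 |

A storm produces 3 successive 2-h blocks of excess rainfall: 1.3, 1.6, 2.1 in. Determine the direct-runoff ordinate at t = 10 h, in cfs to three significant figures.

By discrete convolution, Q_j = Σ (P_i / 1 in) · U_{j−i}.
At t = 10 h (j=5): Q = (1.3/1)·3.4 + (1.6/1)·4.8 + (2.1/1)·6.6 = 26.0 cfs.

Q ≈ 26.0 cfs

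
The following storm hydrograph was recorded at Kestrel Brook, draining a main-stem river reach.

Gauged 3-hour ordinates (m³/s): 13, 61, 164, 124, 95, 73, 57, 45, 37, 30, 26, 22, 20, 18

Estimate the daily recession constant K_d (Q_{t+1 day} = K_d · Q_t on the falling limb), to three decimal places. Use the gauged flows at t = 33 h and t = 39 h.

K_d ≈ 0.448

Between t = 33 h and t = 39 h the flow falls from 22 to 18 m³/s over 2×3 h = 6 h.
Per-interval ratio K = (18/22)^(1/2) = 0.9045; K_d = K^(24/3) = 0.448.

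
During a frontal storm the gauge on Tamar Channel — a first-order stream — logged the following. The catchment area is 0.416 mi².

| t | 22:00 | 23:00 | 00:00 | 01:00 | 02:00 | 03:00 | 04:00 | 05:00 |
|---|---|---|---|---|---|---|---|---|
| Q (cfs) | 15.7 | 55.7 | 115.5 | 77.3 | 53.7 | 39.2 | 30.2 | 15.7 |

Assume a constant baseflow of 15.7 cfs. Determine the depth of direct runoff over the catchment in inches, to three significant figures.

Direct runoff: 0.0, 40.0, 99.8, 61.6, 38.0, 23.5, 14.5, 0.0 cfs; ΣQ_DR = 277.4 cfs.
V = ΣQ_DR · Δt = 277.4 × 3600 s = 9.986 × 10^5 ft³.
Over A = 0.416 mi², depth = V / A = 1.03 in.

d ≈ 1.03 in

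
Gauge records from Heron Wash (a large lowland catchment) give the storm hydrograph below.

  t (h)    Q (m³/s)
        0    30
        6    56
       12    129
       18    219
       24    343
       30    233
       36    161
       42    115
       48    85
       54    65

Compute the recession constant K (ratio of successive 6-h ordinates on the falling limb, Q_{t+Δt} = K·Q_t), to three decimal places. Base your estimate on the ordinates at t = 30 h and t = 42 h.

K ≈ 0.703

Using the recession-limb readings at t = 30 h and t = 42 h: Q falls from 233 to 115 m³/s over 2 intervals.
K = (Q₂/Q₁)^(1/2) = (115/233)^(1/2) = 0.703.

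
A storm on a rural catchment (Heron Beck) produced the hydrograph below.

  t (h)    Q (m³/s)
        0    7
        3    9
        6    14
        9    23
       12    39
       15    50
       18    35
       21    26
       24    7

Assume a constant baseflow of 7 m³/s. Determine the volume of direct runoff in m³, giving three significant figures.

Direct-runoff ordinates (Q − Q_b): 0.0, 2.0, 7.0, 16.0, 32.0, 43.0, 28.0, 19.0, 0.0 m³/s.
ΣQ_DR = 147.0 m³/s.
With Δt = 3 h = 10800 s, V = ΣQ_DR · Δt = 147.0 × 10800 = 1.59 × 10^6 m³.

V ≈ 1.59 × 10^6 m³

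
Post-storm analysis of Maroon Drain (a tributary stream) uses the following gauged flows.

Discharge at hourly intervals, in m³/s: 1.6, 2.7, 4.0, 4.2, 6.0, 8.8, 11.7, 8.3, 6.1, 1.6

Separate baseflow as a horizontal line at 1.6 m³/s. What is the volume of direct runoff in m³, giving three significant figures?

V ≈ 1.40 × 10^5 m³

Direct-runoff ordinates (Q − Q_b): 0.0, 1.1, 2.4, 2.6, 4.4, 7.2, 10.1, 6.7, 4.5, 0.0 m³/s.
ΣQ_DR = 39.00 m³/s.
With Δt = 1 h = 3600 s, V = ΣQ_DR · Δt = 39.00 × 3600 = 1.40 × 10^5 m³.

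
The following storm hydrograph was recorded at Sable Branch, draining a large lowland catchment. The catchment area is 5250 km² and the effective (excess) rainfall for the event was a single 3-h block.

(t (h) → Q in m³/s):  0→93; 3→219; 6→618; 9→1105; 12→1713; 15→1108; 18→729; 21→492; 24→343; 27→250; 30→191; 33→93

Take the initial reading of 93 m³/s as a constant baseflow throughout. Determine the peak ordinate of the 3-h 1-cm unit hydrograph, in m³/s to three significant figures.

U_p ≈ 1350 m³/s

Direct runoff: 0.0, 126.0, 525.0, 1012.0, 1620.0, 1015.0, 636.0, 399.0, 250.0, 157.0, 98.0, 0.0 m³/s; ΣQ_DR = 5838 m³/s, peak = 1620.0 m³/s.
Runoff depth d = ΣQ_DR·Δt / A = 5838 × 10800 / (5250 km²) = 12.01 mm.
The 1-cm UH is the DRH scaled by (10 mm)/d, so U_p = 1620.0 × 10/12.01 = 1350 m³/s.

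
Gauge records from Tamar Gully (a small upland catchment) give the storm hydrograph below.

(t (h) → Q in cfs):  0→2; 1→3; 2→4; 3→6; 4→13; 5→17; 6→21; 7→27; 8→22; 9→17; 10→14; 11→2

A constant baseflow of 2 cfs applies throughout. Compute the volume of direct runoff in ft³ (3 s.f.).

V ≈ 4.46 × 10^5 ft³

Direct-runoff ordinates (Q − Q_b): 0.0, 1.0, 2.0, 4.0, 11.0, 15.0, 19.0, 25.0, 20.0, 15.0, 12.0, 0.0 cfs.
ΣQ_DR = 124.0 cfs.
With Δt = 1 h = 3600 s, V = ΣQ_DR · Δt = 124.0 × 3600 = 4.46 × 10^5 ft³.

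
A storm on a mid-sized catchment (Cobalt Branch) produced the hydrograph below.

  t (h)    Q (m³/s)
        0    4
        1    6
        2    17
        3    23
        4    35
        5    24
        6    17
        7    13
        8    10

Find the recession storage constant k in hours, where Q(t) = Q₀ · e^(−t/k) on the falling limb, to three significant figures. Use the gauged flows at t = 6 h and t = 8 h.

On the falling limb, Q drops from 17 to 10 m³/s between t = 6 h and t = 8 h (Δt = 2 h).
k = −Δt / ln(Q₂/Q₁) = −2 / ln(10/17) = 3.77 h.

k ≈ 3.77 h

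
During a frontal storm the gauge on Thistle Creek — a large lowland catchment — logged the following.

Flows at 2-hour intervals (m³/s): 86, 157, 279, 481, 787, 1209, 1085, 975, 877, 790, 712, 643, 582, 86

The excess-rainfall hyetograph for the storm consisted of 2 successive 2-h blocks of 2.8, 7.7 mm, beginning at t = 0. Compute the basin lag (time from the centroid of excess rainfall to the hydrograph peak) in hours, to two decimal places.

Centroid of excess rainfall: t_c = Σ P_i·t̄_i / ΣP_i = 2.4667 h (block centres at 1, 3 h).
Hydrograph peak occurs at t = 10 h, so basin lag t_L = 10 − 2.4667 = 7.53 h.

t_L ≈ 7.53 h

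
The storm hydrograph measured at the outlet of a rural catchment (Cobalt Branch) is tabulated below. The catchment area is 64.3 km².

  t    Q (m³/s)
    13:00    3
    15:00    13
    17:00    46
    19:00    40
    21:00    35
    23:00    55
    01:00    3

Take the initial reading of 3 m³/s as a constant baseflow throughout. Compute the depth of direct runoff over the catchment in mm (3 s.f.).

d ≈ 19.5 mm

Direct runoff: 0.0, 10.0, 43.0, 37.0, 32.0, 52.0, 0.0 m³/s; ΣQ_DR = 174.0 m³/s.
V = ΣQ_DR · Δt = 174.0 × 7200 s = 1.253 × 10^6 m³.
Over A = 64.3 km², depth = V / A = 19.5 mm.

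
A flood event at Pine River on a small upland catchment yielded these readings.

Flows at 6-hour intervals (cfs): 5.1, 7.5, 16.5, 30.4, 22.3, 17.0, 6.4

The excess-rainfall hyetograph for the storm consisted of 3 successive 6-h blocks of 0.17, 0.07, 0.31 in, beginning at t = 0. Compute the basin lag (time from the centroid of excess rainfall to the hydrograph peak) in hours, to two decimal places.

t_L ≈ 7.47 h

Centroid of excess rainfall: t_c = Σ P_i·t̄_i / ΣP_i = 10.5273 h (block centres at 3, 9, 15 h).
Hydrograph peak occurs at t = 18 h, so basin lag t_L = 18 − 10.5273 = 7.47 h.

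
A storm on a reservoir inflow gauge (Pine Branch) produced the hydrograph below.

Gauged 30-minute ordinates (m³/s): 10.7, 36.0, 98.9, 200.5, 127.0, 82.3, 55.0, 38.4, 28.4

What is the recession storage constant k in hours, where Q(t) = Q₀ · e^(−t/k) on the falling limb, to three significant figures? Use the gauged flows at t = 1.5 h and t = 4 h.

On the falling limb, Q drops from 200.5 to 28.4 m³/s between t = 1.5 h and t = 4 h (Δt = 2.5 h).
k = −Δt / ln(Q₂/Q₁) = −2.5 / ln(28.4/200.5) = 1.28 h.

k ≈ 1.28 h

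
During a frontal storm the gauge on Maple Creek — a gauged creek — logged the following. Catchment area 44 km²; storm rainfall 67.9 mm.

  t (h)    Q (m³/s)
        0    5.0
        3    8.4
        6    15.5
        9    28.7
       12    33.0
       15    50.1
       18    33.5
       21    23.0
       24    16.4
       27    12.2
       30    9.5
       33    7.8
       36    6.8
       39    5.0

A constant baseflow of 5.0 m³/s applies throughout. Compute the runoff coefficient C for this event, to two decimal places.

C ≈ 0.67

ΣQ_DR = 184.9 m³/s; V = ΣQ_DR·Δt = 1.997 × 10^6 m³.
Runoff depth d = V / A = 45.38 mm.
C = d / P = 45.38 / 67.9 = 0.67.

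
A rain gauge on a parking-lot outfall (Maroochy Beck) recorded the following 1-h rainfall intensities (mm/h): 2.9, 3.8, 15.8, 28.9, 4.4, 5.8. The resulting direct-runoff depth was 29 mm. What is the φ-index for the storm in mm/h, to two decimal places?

φ ≈ 7.85 mm/h

Only the 2 blocks with intensity above φ contribute runoff: 15.8, 28.9 mm/h.
Σ(I−φ)·Δt = d  ⇒  (15.8+28.9 − 2φ)·1 = 29
φ = (44.70 − 29/1) / 2 = 7.85 mm/h.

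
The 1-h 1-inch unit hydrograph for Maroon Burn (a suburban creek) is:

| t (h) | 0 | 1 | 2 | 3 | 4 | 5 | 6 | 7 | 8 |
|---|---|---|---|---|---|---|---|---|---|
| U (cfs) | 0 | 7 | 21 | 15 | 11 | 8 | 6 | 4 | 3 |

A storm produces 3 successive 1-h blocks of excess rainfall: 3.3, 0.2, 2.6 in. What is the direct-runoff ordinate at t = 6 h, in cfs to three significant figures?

Q ≈ 50.0 cfs

By discrete convolution, Q_j = Σ (P_i / 1 in) · U_{j−i}.
At t = 6 h (j=6): Q = (3.3/1)·6 + (0.2/1)·8 + (2.6/1)·11 = 50.0 cfs.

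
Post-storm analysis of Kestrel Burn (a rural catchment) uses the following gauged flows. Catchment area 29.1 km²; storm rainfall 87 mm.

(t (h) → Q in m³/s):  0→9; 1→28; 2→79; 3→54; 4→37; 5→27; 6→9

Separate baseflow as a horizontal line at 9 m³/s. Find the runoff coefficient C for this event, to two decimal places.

C ≈ 0.26

ΣQ_DR = 180.0 m³/s; V = ΣQ_DR·Δt = 6.480 × 10^5 m³.
Runoff depth d = V / A = 22.27 mm.
C = d / P = 22.27 / 87 = 0.26.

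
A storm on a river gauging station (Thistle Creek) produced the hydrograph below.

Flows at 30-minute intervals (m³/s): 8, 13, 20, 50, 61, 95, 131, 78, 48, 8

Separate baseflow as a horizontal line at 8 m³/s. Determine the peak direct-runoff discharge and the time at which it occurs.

Q_p = 123.0 m³/s at t = 3 h

Subtracting baseflow gives direct-runoff ordinates: 0.0, 5.0, 12.0, 42.0, 53.0, 87.0, 123.0, 70.0, 40.0, 0.0 m³/s.
The maximum is 123.0 m³/s, occurring at the reading for t = 3 h.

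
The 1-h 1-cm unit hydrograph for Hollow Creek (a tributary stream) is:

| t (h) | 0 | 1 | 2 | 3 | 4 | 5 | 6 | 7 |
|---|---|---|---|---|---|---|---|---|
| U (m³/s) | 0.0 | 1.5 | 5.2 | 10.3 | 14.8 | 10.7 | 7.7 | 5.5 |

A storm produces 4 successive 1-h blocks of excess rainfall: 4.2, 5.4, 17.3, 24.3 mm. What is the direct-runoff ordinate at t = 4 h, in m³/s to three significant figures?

Q ≈ 24.4 m³/s

By discrete convolution, Q_j = Σ (P_i / 10 mm) · U_{j−i}.
At t = 4 h (j=4): Q = (4.2/10)·14.8 + (5.4/10)·10.3 + (17.3/10)·5.2 + (24.3/10)·1.5 = 24.4 m³/s.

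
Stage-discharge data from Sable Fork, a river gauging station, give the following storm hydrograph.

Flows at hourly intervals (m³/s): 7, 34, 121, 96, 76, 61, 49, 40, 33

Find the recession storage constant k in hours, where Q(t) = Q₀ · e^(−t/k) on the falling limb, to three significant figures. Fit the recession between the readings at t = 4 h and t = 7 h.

On the falling limb, Q drops from 76 to 40 m³/s between t = 4 h and t = 7 h (Δt = 3 h).
k = −Δt / ln(Q₂/Q₁) = −3 / ln(40/76) = 4.67 h.

k ≈ 4.67 h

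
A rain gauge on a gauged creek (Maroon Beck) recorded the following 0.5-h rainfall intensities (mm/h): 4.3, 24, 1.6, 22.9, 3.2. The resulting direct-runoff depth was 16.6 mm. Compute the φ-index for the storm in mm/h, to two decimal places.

φ ≈ 6.85 mm/h

Only the 2 blocks with intensity above φ contribute runoff: 24, 22.9 mm/h.
Σ(I−φ)·Δt = d  ⇒  (24+22.9 − 2φ)·0.5 = 16.6
φ = (46.90 − 16.6/0.5) / 2 = 6.85 mm/h.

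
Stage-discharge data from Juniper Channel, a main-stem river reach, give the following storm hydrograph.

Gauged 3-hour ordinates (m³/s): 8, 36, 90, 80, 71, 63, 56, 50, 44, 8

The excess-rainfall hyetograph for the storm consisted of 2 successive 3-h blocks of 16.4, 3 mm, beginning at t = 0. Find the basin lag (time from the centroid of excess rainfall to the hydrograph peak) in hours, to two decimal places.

t_L ≈ 4.04 h

Centroid of excess rainfall: t_c = Σ P_i·t̄_i / ΣP_i = 1.9639 h (block centres at 1.5, 4.5 h).
Hydrograph peak occurs at t = 6 h, so basin lag t_L = 6 − 1.9639 = 4.04 h.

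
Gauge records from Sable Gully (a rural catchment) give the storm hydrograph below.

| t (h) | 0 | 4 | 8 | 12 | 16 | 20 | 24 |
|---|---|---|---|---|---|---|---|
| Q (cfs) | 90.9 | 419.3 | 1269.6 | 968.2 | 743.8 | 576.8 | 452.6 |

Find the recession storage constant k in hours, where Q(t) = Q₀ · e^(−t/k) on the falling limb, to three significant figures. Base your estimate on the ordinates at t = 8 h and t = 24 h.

On the falling limb, Q drops from 1269.6 to 452.6 cfs between t = 8 h and t = 24 h (Δt = 16 h).
k = −Δt / ln(Q₂/Q₁) = −16 / ln(452.6/1269.6) = 15.5 h.

k ≈ 15.5 h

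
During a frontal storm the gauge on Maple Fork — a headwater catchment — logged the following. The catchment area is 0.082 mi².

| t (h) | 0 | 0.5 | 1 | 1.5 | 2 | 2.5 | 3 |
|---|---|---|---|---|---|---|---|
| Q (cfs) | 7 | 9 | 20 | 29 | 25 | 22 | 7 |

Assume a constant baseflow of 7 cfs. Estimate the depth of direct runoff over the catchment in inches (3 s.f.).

Direct runoff: 0.0, 2.0, 13.0, 22.0, 18.0, 15.0, 0.0 cfs; ΣQ_DR = 70.00 cfs.
V = ΣQ_DR · Δt = 70.00 × 1800 s = 1.260 × 10^5 ft³.
Over A = 0.082 mi², depth = V / A = 0.661 in.

d ≈ 0.661 in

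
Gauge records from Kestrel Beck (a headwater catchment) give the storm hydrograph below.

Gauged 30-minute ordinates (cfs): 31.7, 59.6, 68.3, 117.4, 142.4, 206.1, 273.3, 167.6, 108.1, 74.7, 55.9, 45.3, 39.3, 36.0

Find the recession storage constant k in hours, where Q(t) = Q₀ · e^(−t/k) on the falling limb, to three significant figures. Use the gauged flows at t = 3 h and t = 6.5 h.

On the falling limb, Q drops from 273.3 to 36.0 cfs between t = 3 h and t = 6.5 h (Δt = 3.5 h).
k = −Δt / ln(Q₂/Q₁) = −3.5 / ln(36.0/273.3) = 1.73 h.

k ≈ 1.73 h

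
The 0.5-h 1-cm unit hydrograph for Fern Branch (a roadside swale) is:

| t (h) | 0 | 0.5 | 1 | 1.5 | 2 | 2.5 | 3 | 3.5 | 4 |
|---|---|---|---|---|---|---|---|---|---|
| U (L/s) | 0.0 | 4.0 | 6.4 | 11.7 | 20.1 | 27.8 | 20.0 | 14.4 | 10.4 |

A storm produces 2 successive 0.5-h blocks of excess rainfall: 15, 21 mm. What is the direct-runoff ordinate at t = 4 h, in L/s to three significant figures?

Q ≈ 45.8 L/s

By discrete convolution, Q_j = Σ (P_i / 10 mm) · U_{j−i}.
At t = 4 h (j=8): Q = (15/10)·10.4 + (21/10)·14.4 = 45.8 L/s.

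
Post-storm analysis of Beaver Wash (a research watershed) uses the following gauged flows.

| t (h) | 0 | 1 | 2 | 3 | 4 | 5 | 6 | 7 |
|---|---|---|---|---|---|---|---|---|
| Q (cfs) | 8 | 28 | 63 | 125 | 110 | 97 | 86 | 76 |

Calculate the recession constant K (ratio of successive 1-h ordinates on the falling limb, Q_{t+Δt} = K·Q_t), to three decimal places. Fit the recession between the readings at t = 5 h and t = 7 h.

Using the recession-limb readings at t = 5 h and t = 7 h: Q falls from 97 to 76 cfs over 2 intervals.
K = (Q₂/Q₁)^(1/2) = (76/97)^(1/2) = 0.885.

K ≈ 0.885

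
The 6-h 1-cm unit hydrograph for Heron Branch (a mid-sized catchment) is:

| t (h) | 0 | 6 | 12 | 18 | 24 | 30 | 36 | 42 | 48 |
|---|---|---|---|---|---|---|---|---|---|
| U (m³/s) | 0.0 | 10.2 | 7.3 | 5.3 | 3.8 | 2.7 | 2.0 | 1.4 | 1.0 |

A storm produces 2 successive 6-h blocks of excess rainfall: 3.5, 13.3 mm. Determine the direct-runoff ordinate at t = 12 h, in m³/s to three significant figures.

By discrete convolution, Q_j = Σ (P_i / 10 mm) · U_{j−i}.
At t = 12 h (j=2): Q = (3.5/10)·7.3 + (13.3/10)·10.2 = 16.1 m³/s.

Q ≈ 16.1 m³/s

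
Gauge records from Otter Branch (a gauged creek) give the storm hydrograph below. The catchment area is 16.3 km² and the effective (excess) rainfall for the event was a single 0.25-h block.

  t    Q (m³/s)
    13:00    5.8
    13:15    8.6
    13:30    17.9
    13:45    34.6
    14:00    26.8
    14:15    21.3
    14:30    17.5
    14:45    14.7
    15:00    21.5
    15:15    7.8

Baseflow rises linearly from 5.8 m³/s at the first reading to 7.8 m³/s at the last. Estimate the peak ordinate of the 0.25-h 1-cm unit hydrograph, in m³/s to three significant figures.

Direct runoff: 0.00, 2.58, 11.66, 28.13, 20.11, 14.39, 10.37, 7.34, 13.92, 0.00 m³/s; ΣQ_DR = 108.5 m³/s, peak = 28.13 m³/s.
Runoff depth d = ΣQ_DR·Δt / A = 108.5 × 900 / (16.3 km²) = 5.991 mm.
The 1-cm UH is the DRH scaled by (10 mm)/d, so U_p = 28.13 × 10/5.991 = 47.0 m³/s.

U_p ≈ 47.0 m³/s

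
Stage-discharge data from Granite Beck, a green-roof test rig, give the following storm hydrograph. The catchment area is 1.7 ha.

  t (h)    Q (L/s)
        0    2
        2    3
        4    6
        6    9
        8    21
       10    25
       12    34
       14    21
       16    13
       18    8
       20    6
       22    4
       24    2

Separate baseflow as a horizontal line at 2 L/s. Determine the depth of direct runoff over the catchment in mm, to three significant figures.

Direct runoff: 0.0, 1.0, 4.0, 7.0, 19.0, 23.0, 32.0, 19.0, 11.0, 6.0, 4.0, 2.0, 0.0 L/s; ΣQ_DR = 128.0 L/s.
V = ΣQ_DR · Δt = 128.0 × 7200 s = 9.216 × 10^5 L.
Over A = 1.7 ha, depth = V / A = 54.2 mm.

d ≈ 54.2 mm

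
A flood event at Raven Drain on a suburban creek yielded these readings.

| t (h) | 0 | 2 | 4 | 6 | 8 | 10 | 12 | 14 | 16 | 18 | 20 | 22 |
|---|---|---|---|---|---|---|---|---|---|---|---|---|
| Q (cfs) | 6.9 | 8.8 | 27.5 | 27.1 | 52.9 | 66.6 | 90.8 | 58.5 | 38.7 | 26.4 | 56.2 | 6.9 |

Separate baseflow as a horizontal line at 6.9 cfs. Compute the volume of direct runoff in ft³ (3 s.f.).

V ≈ 2.77 × 10^6 ft³

Direct-runoff ordinates (Q − Q_b): 0.0, 1.9, 20.6, 20.2, 46.0, 59.7, 83.9, 51.6, 31.8, 19.5, 49.3, 0.0 cfs.
ΣQ_DR = 384.5 cfs.
With Δt = 2 h = 7200 s, V = ΣQ_DR · Δt = 384.5 × 7200 = 2.77 × 10^6 ft³.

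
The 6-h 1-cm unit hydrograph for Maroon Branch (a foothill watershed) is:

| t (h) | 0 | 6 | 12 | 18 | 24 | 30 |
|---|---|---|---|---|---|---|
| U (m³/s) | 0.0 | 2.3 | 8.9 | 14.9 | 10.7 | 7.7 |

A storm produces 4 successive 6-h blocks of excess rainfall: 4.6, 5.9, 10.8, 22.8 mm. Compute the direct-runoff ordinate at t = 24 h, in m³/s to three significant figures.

By discrete convolution, Q_j = Σ (P_i / 10 mm) · U_{j−i}.
At t = 24 h (j=4): Q = (4.6/10)·10.7 + (5.9/10)·14.9 + (10.8/10)·8.9 + (22.8/10)·2.3 = 28.6 m³/s.

Q ≈ 28.6 m³/s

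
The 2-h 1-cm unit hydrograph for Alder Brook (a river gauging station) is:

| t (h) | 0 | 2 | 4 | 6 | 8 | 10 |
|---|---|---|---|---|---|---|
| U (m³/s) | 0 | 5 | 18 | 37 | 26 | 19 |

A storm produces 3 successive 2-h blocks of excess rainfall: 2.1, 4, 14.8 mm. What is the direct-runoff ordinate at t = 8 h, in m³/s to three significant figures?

Q ≈ 46.9 m³/s

By discrete convolution, Q_j = Σ (P_i / 10 mm) · U_{j−i}.
At t = 8 h (j=4): Q = (2.1/10)·26 + (4/10)·37 + (14.8/10)·18 = 46.9 m³/s.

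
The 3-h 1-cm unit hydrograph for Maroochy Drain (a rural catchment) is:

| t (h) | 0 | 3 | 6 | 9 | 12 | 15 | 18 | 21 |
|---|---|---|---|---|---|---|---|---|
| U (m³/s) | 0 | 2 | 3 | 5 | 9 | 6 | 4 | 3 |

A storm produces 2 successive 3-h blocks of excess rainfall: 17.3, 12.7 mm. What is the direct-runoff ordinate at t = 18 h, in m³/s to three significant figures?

Q ≈ 14.5 m³/s

By discrete convolution, Q_j = Σ (P_i / 10 mm) · U_{j−i}.
At t = 18 h (j=6): Q = (17.3/10)·4 + (12.7/10)·6 = 14.5 m³/s.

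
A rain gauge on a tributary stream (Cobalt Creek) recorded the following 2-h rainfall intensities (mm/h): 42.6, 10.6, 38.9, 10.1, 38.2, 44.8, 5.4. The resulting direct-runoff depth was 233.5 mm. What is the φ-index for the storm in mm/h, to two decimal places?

φ ≈ 11.94 mm/h

Only the 4 blocks with intensity above φ contribute runoff: 42.6, 38.9, 38.2, 44.8 mm/h.
Σ(I−φ)·Δt = d  ⇒  (42.6+38.9+38.2+44.8 − 4φ)·2 = 233.5
φ = (164.5 − 233.5/2) / 4 = 11.94 mm/h.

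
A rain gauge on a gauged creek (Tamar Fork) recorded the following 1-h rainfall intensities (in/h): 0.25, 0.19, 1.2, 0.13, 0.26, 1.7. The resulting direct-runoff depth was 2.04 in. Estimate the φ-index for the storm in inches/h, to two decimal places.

Only the 2 blocks with intensity above φ contribute runoff: 1.2, 1.7 in/h.
Σ(I−φ)·Δt = d  ⇒  (1.2+1.7 − 2φ)·1 = 2.04
φ = (2.900 − 2.04/1) / 2 = 0.43 in/h.

φ ≈ 0.43 in/h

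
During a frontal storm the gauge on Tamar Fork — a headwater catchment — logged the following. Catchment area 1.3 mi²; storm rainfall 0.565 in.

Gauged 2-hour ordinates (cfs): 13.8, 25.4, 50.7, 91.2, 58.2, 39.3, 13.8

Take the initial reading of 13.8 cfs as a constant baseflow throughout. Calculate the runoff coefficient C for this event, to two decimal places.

C ≈ 0.83

ΣQ_DR = 195.8 cfs; V = ΣQ_DR·Δt = 1.410 × 10^6 ft³.
Runoff depth d = V / A = 0.4668 in.
C = d / P = 0.4668 / 0.565 = 0.83.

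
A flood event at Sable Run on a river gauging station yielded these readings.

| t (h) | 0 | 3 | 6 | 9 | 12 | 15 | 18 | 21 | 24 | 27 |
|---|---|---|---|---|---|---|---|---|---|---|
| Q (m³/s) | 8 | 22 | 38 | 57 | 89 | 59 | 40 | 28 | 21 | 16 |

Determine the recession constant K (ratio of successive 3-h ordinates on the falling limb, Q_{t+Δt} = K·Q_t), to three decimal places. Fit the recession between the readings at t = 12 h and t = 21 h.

K ≈ 0.680

Using the recession-limb readings at t = 12 h and t = 21 h: Q falls from 89 to 28 m³/s over 3 intervals.
K = (Q₂/Q₁)^(1/3) = (28/89)^(1/3) = 0.680.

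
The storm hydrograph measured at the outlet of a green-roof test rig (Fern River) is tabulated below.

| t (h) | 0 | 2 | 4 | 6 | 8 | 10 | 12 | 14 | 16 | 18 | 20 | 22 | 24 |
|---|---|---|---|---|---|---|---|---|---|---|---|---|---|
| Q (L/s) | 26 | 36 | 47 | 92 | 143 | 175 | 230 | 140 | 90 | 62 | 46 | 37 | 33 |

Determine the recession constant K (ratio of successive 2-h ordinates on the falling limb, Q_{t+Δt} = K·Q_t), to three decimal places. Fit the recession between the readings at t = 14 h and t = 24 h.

K ≈ 0.749

Using the recession-limb readings at t = 14 h and t = 24 h: Q falls from 140 to 33 L/s over 5 intervals.
K = (Q₂/Q₁)^(1/5) = (33/140)^(1/5) = 0.749.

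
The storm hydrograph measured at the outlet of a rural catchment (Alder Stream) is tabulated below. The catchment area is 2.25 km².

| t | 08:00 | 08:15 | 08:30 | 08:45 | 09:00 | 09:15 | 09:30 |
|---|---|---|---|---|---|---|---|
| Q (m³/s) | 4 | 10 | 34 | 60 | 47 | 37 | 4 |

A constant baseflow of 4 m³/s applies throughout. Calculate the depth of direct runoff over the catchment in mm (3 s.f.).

Direct runoff: 0.0, 6.0, 30.0, 56.0, 43.0, 33.0, 0.0 m³/s; ΣQ_DR = 168.0 m³/s.
V = ΣQ_DR · Δt = 168.0 × 900 s = 1.512 × 10^5 m³.
Over A = 2.25 km², depth = V / A = 67.2 mm.

d ≈ 67.2 mm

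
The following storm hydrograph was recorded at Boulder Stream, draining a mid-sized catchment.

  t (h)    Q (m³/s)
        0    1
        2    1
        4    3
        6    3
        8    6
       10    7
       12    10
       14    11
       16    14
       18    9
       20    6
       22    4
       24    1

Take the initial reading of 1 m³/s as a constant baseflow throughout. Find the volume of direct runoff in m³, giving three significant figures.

Direct-runoff ordinates (Q − Q_b): 0.0, 0.0, 2.0, 2.0, 5.0, 6.0, 9.0, 10.0, 13.0, 8.0, 5.0, 3.0, 0.0 m³/s.
ΣQ_DR = 63.00 m³/s.
With Δt = 2 h = 7200 s, V = ΣQ_DR · Δt = 63.00 × 7200 = 4.54 × 10^5 m³.

V ≈ 4.54 × 10^5 m³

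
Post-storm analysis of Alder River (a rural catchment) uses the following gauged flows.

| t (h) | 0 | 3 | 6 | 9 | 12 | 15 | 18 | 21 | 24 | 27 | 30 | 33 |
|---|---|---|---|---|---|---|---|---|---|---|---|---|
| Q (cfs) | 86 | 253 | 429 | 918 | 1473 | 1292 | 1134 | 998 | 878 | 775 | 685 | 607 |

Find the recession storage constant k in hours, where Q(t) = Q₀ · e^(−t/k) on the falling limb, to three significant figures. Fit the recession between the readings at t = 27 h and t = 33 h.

On the falling limb, Q drops from 775 to 607 cfs between t = 27 h and t = 33 h (Δt = 6 h).
k = −Δt / ln(Q₂/Q₁) = −6 / ln(607/775) = 24.6 h.

k ≈ 24.6 h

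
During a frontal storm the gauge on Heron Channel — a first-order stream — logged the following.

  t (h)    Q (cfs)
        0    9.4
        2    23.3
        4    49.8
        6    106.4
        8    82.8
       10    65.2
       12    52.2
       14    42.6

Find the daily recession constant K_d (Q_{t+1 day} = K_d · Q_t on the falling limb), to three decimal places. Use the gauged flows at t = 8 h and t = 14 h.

Between t = 8 h and t = 14 h the flow falls from 82.8 to 42.6 cfs over 3×2 h = 6 h.
Per-interval ratio K = (42.6/82.8)^(1/3) = 0.8013; K_d = K^(24/2) = 0.070.

K_d ≈ 0.070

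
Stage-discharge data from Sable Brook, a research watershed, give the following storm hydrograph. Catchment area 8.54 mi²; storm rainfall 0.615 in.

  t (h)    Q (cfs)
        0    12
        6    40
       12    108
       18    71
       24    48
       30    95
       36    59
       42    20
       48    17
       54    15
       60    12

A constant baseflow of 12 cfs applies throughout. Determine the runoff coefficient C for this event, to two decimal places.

ΣQ_DR = 365.0 cfs; V = ΣQ_DR·Δt = 7.884 × 10^6 ft³.
Runoff depth d = V / A = 0.3974 in.
C = d / P = 0.3974 / 0.615 = 0.65.

C ≈ 0.65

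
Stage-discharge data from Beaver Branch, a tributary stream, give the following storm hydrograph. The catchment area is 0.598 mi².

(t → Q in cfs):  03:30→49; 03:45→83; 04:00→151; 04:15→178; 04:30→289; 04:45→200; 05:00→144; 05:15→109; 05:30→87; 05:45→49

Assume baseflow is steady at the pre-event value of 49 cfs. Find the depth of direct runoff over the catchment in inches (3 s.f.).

Direct runoff: 0.0, 34.0, 102.0, 129.0, 240.0, 151.0, 95.0, 60.0, 38.0, 0.0 cfs; ΣQ_DR = 849.0 cfs.
V = ΣQ_DR · Δt = 849.0 × 900 s = 7.641 × 10^5 ft³.
Over A = 0.598 mi², depth = V / A = 0.550 in.

d ≈ 0.550 in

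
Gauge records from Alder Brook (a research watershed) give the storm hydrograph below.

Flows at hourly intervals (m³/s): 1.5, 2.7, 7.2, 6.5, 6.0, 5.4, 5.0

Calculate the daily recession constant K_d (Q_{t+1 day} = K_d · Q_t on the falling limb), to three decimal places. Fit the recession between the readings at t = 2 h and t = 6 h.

K_d ≈ 0.112

Between t = 2 h and t = 6 h the flow falls from 7.2 to 5.0 m³/s over 4×1 h = 4 h.
Per-interval ratio K = (5.0/7.2)^(1/4) = 0.9129; K_d = K^(24/1) = 0.112.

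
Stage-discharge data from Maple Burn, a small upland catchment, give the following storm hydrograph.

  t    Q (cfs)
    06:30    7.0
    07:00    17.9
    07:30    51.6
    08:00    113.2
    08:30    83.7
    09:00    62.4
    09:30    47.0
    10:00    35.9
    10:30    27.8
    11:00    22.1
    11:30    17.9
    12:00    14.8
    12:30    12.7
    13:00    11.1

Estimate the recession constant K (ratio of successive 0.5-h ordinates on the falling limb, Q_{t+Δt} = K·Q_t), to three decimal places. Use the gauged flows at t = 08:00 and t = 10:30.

K ≈ 0.755

Using the recession-limb readings at t = 08:00 and t = 10:30: Q falls from 113.2 to 27.8 cfs over 5 intervals.
K = (Q₂/Q₁)^(1/5) = (27.8/113.2)^(1/5) = 0.755.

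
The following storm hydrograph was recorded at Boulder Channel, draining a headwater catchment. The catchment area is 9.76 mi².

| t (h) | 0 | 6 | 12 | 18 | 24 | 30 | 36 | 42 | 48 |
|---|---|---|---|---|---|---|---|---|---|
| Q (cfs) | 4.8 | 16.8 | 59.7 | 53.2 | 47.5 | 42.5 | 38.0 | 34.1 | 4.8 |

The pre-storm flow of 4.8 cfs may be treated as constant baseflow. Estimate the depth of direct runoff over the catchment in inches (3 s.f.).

Direct runoff: 0.0, 12.0, 54.9, 48.4, 42.7, 37.7, 33.2, 29.3, 0.0 cfs; ΣQ_DR = 258.2 cfs.
V = ΣQ_DR · Δt = 258.2 × 21600 s = 5.577 × 10^6 ft³.
Over A = 9.76 mi², depth = V / A = 0.246 in.

d ≈ 0.246 in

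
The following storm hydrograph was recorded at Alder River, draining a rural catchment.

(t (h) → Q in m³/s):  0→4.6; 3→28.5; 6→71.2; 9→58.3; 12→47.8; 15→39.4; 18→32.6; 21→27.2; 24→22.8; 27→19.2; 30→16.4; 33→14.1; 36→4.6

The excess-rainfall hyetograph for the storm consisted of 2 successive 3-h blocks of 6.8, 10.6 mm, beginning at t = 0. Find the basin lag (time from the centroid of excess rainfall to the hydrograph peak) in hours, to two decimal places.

Centroid of excess rainfall: t_c = Σ P_i·t̄_i / ΣP_i = 3.3276 h (block centres at 1.5, 4.5 h).
Hydrograph peak occurs at t = 6 h, so basin lag t_L = 6 − 3.3276 = 2.67 h.

t_L ≈ 2.67 h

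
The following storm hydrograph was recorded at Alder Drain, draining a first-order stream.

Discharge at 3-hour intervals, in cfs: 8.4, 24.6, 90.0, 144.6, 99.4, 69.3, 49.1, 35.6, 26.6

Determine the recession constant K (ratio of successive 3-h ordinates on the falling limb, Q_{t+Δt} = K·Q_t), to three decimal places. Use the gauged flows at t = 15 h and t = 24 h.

K ≈ 0.727

Using the recession-limb readings at t = 15 h and t = 24 h: Q falls from 69.3 to 26.6 cfs over 3 intervals.
K = (Q₂/Q₁)^(1/3) = (26.6/69.3)^(1/3) = 0.727.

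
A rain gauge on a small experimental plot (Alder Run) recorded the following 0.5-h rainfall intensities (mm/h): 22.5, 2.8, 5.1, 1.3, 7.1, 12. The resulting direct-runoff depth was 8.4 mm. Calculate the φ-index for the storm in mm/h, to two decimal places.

Only the 2 blocks with intensity above φ contribute runoff: 22.5, 12 mm/h.
Σ(I−φ)·Δt = d  ⇒  (22.5+12 − 2φ)·0.5 = 8.4
φ = (34.50 − 8.4/0.5) / 2 = 8.85 mm/h.

φ ≈ 8.85 mm/h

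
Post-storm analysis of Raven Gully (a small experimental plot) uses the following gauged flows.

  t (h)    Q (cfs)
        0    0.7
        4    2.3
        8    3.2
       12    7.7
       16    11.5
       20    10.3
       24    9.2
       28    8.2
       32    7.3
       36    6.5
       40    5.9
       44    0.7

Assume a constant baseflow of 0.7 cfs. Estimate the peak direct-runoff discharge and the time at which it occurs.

Q_p = 10.8 cfs at t = 16 h

Subtracting baseflow gives direct-runoff ordinates: 0.0, 1.6, 2.5, 7.0, 10.8, 9.6, 8.5, 7.5, 6.6, 5.8, 5.2, 0.0 cfs.
The maximum is 10.8 cfs, occurring at the reading for t = 16 h.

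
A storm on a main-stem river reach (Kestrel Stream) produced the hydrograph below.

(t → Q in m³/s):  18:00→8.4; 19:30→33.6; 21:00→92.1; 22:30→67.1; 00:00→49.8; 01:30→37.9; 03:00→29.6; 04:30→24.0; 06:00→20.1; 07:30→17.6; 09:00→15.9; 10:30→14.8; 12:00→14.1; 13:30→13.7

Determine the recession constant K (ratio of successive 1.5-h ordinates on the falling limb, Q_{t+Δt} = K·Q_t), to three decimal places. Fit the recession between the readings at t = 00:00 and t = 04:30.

Using the recession-limb readings at t = 00:00 and t = 04:30: Q falls from 49.8 to 24.0 m³/s over 3 intervals.
K = (Q₂/Q₁)^(1/3) = (24.0/49.8)^(1/3) = 0.784.

K ≈ 0.784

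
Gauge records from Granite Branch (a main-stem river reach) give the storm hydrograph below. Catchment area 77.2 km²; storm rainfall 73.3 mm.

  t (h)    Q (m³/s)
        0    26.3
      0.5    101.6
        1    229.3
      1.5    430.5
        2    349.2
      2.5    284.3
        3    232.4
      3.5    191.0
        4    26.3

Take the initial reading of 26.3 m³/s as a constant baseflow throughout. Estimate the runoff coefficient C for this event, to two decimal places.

ΣQ_DR = 1634 m³/s; V = ΣQ_DR·Δt = 2.942 × 10^6 m³.
Runoff depth d = V / A = 38.10 mm.
C = d / P = 38.10 / 73.3 = 0.52.

C ≈ 0.52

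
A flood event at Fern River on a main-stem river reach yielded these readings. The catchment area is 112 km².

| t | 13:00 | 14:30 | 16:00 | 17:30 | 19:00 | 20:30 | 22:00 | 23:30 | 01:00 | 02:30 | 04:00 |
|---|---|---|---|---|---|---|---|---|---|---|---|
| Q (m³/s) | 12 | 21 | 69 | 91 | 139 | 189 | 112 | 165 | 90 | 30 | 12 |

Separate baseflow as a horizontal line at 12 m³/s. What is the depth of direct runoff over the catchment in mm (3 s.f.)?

d ≈ 38.5 mm

Direct runoff: 0.0, 9.0, 57.0, 79.0, 127.0, 177.0, 100.0, 153.0, 78.0, 18.0, 0.0 m³/s; ΣQ_DR = 798.0 m³/s.
V = ΣQ_DR · Δt = 798.0 × 5400 s = 4.309 × 10^6 m³.
Over A = 112 km², depth = V / A = 38.5 mm.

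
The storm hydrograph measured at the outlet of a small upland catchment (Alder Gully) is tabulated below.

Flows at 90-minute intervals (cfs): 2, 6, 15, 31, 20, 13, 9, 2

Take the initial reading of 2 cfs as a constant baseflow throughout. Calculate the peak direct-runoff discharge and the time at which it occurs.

Subtracting baseflow gives direct-runoff ordinates: 0.0, 4.0, 13.0, 29.0, 18.0, 11.0, 7.0, 0.0 cfs.
The maximum is 29.0 cfs, occurring at the reading for t = 4.5 h.

Q_p = 29.0 cfs at t = 4.5 h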